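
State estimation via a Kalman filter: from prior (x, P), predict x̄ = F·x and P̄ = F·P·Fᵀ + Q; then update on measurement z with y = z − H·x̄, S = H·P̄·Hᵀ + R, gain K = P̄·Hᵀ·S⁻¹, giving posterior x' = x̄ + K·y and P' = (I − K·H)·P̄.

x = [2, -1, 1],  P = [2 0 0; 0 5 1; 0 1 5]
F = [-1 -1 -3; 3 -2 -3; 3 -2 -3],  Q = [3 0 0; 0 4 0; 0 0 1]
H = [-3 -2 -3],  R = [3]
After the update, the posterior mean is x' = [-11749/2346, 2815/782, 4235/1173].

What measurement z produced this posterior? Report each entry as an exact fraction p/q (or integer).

x̄ = F·x = [-4, 5, 5]
P̄ = F·P·Fᵀ + Q = [61 58 58; 58 99 95; 58 95 96]
S = H·P̄·Hᵀ + R = [4692]
K = P̄·Hᵀ·S⁻¹ = [-473/4692; -219/1564; -163/1173]
x' − x̄ = [-2365/2346, -1095/782, -1630/1173] = K·y
y = (KᵀK)⁻¹·Kᵀ·(x' − x̄) = [10]
z = y + H·x̄ = [10] + [-13] = [-3]

z = [-3]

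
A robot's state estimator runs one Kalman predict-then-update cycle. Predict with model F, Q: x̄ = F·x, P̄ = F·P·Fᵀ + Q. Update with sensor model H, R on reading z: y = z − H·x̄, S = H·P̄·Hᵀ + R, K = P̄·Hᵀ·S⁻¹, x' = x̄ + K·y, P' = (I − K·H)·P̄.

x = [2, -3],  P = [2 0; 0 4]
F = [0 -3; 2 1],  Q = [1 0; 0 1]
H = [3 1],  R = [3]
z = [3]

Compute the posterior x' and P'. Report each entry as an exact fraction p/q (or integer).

x̄ = F·x = [9, 1]
P̄ = F·P·Fᵀ + Q = [37 -12; -12 13]
y = z − H·x̄ = [-25]
S = H·P̄·Hᵀ + R = [277]
K = P̄·Hᵀ·S⁻¹ = [99/277; -23/277]
x' = x̄ + K·y = [18/277, 852/277]
P' = (I − K·H)·P̄ = [448/277 -1047/277; -1047/277 3072/277]

x' = [18/277, 852/277]
P' = [448/277 -1047/277; -1047/277 3072/277]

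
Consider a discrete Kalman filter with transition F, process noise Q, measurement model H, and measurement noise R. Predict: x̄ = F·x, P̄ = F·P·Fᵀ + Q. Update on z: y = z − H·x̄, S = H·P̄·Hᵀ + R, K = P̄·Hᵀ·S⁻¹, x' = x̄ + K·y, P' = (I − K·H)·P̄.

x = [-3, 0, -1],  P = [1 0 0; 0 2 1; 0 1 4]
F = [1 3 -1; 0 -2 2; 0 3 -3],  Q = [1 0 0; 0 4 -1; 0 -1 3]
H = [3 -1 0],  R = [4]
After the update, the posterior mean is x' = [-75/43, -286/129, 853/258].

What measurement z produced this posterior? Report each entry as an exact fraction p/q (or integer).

z = [-3]

x̄ = F·x = [-2, -2, 3]
P̄ = F·P·Fᵀ + Q = [18 -12 18; -12 20 -25; 18 -25 39]
S = H·P̄·Hᵀ + R = [258]
K = P̄·Hᵀ·S⁻¹ = [11/43; -28/129; 79/258]
x' − x̄ = [11/43, -28/129, 79/258] = K·y
y = (KᵀK)⁻¹·Kᵀ·(x' − x̄) = [1]
z = y + H·x̄ = [1] + [-4] = [-3]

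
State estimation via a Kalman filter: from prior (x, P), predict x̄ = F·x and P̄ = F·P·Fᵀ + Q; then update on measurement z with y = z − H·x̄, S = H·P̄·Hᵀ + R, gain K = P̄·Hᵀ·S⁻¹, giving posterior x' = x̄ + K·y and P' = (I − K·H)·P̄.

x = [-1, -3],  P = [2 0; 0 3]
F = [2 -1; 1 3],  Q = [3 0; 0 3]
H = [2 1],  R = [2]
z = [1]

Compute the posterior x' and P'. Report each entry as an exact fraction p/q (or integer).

x' = [277/70, -251/35]
P' = [451/70 -428/35; -428/35 878/35]

x̄ = F·x = [1, -10]
P̄ = F·P·Fᵀ + Q = [14 -5; -5 32]
y = z − H·x̄ = [9]
S = H·P̄·Hᵀ + R = [70]
K = P̄·Hᵀ·S⁻¹ = [23/70; 11/35]
x' = x̄ + K·y = [277/70, -251/35]
P' = (I − K·H)·P̄ = [451/70 -428/35; -428/35 878/35]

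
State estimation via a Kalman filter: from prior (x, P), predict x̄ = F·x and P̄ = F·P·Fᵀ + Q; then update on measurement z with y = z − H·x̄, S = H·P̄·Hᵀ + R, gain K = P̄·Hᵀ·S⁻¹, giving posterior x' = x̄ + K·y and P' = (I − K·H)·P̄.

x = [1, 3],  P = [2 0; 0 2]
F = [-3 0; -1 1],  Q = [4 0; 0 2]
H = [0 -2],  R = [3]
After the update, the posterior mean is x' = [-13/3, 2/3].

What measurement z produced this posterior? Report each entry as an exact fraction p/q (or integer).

z = [-1]

x̄ = F·x = [-3, 2]
P̄ = F·P·Fᵀ + Q = [22 6; 6 6]
S = H·P̄·Hᵀ + R = [27]
K = P̄·Hᵀ·S⁻¹ = [-4/9; -4/9]
x' − x̄ = [-4/3, -4/3] = K·y
y = (KᵀK)⁻¹·Kᵀ·(x' − x̄) = [3]
z = y + H·x̄ = [3] + [-4] = [-1]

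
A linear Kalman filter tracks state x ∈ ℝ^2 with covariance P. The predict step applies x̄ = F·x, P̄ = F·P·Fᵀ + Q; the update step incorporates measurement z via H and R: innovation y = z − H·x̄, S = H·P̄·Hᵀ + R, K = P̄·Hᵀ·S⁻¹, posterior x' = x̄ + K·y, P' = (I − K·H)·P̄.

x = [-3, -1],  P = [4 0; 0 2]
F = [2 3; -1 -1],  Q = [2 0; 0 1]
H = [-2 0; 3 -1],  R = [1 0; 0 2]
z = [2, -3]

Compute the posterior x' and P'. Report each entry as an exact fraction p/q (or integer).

x' = [-849/929, 552/929]
P' = [128/929 140/929; 140/929 966/929]

x̄ = F·x = [-9, 4]
P̄ = F·P·Fᵀ + Q = [36 -14; -14 7]
y = z − H·x̄ = [-16, 28]
S = H·P̄·Hᵀ + R = [145 -244; -244 417]
K = P̄·Hᵀ·S⁻¹ = [-256/929 122/929; -280/929 -273/929]
x' = x̄ + K·y = [-849/929, 552/929]
P' = (I − K·H)·P̄ = [128/929 140/929; 140/929 966/929]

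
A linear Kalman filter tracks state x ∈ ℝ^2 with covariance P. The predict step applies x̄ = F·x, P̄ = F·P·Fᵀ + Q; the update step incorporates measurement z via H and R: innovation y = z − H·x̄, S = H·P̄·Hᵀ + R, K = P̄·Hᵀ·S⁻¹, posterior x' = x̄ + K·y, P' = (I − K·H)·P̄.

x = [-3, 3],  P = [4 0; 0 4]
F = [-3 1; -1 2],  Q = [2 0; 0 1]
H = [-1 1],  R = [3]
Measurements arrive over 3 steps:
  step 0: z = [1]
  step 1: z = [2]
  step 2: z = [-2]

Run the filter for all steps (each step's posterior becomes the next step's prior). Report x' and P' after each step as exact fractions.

step 0: x̄ = F·x = [12, 9]
step 0: P̄ = F·P·Fᵀ + Q = [42 20; 20 21]
step 0: y = z − H·x̄ = [4]
step 0: S = H·P̄·Hᵀ + R = [26]
step 0: K = P̄·Hᵀ·S⁻¹ = [-11/13; 1/26]
step 0: x' = x̄ + K·y = [112/13, 119/13]
step 0: P' = (I − K·H)·P̄ = [304/13 271/13; 271/13 545/26]
step 1: x̄ = F·x = [-217/13, 126/13]
step 1: P̄ = F·P·Fᵀ + Q = [2817/26 -440/13; -440/13 323/13]
step 1: y = z − H·x̄ = [-317/13]
step 1: S = H·P̄·Hᵀ + R = [5301/26]
step 1: K = P̄·Hᵀ·S⁻¹ = [-3697/5301; 1526/5301]
step 1: x' = x̄ + K·y = [1664/5301, 14168/5301]
step 1: P' = (I − K·H)·P̄ = [48658/5301 37567/5301; 37567/5301 42145/5301]
step 2: x̄ = F·x = [296/171, 26672/5301]
step 2: P̄ = F·P·Fᵀ + Q = [8557/171 -1055/171; -1055/171 72271/5301]
step 2: y = z − H·x̄ = [-3122/589]
step 2: S = H·P̄·Hᵀ + R = [46539/589]
step 2: K = P̄·Hᵀ·S⁻¹ = [-11036/15513; 1296/5171]
step 2: x' = x̄ + K·y = [256048/46539, 172336/46539]
step 2: P' = (I − K·H)·P̄ = [467837/46539 368513/46539; 368513/46539 403505/46539]

step 0: x' = [112/13, 119/13], P' = [304/13 271/13; 271/13 545/26]
step 1: x' = [1664/5301, 14168/5301], P' = [48658/5301 37567/5301; 37567/5301 42145/5301]
step 2: x' = [256048/46539, 172336/46539], P' = [467837/46539 368513/46539; 368513/46539 403505/46539]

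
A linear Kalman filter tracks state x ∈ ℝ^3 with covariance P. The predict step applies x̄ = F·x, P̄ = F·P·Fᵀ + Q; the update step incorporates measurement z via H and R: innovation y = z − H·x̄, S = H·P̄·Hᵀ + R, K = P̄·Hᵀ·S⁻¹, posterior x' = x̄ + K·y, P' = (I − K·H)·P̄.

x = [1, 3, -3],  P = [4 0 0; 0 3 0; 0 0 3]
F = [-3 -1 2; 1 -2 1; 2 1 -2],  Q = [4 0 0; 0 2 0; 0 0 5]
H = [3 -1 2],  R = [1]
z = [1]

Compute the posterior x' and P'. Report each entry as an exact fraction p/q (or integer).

x̄ = F·x = [-12, -8, 11]
P̄ = F·P·Fᵀ + Q = [55 0 -39; 0 21 -4; -39 -4 36]
y = z − H·x̄ = [7]
S = H·P̄·Hᵀ + R = [209]
K = P̄·Hᵀ·S⁻¹ = [87/209; -29/209; -41/209]
x' = x̄ + K·y = [-1899/209, -1875/209, 2012/209]
P' = (I − K·H)·P̄ = [3926/209 2523/209 -4584/209; 2523/209 3548/209 -2025/209; -4584/209 -2025/209 5843/209]

x' = [-1899/209, -1875/209, 2012/209]
P' = [3926/209 2523/209 -4584/209; 2523/209 3548/209 -2025/209; -4584/209 -2025/209 5843/209]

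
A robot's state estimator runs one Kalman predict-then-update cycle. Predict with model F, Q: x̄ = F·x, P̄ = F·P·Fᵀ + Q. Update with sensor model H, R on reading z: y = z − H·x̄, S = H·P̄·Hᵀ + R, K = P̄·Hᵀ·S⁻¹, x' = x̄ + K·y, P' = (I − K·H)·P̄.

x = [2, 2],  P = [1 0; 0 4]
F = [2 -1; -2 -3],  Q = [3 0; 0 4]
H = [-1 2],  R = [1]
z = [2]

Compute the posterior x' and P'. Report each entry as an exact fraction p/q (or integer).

x' = [36/13, 30/13]
P' = [1691/156 212/39; 212/39 116/39]

x̄ = F·x = [2, -10]
P̄ = F·P·Fᵀ + Q = [11 8; 8 44]
y = z − H·x̄ = [24]
S = H·P̄·Hᵀ + R = [156]
K = P̄·Hᵀ·S⁻¹ = [5/156; 20/39]
x' = x̄ + K·y = [36/13, 30/13]
P' = (I − K·H)·P̄ = [1691/156 212/39; 212/39 116/39]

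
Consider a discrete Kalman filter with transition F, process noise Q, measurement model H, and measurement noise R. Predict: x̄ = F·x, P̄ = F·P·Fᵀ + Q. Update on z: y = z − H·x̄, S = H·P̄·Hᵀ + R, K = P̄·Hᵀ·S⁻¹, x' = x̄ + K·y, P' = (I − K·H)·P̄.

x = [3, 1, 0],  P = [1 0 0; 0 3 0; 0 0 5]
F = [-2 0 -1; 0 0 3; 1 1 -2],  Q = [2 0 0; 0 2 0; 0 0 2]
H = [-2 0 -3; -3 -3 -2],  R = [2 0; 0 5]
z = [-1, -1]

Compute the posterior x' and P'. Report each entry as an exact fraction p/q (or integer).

x' = [-28925/5886, 2600/981, 21193/5886]
P' = [41174/8829 -7369/2943 -26683/8829; -7369/2943 1931/981 4334/2943; -26683/8829 4334/2943 19229/8829]

x̄ = F·x = [-6, 0, 4]
P̄ = F·P·Fᵀ + Q = [11 -15 8; -15 47 -30; 8 -30 26]
y = z − H·x̄ = [-1, -11]
S = H·P̄·Hᵀ + R = [376 -34; -34 97]
K = P̄·Hᵀ·S⁻¹ = [-2299/17658 -767/8829; 868/2943 -788/2943; -4321/17658 517/8829]
x' = x̄ + K·y = [-28925/5886, 2600/981, 21193/5886]
P' = (I − K·H)·P̄ = [41174/8829 -7369/2943 -26683/8829; -7369/2943 1931/981 4334/2943; -26683/8829 4334/2943 19229/8829]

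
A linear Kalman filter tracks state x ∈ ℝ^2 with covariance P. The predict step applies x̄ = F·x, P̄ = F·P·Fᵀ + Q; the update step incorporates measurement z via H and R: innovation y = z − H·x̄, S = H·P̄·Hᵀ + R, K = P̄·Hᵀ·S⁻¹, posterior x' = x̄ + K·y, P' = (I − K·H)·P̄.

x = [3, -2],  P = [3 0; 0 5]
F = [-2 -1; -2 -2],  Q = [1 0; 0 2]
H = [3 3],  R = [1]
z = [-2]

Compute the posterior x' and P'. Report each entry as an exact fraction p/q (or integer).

x' = [-308/173, 958/865]
P' = [234/173 -226/173; -226/173 1186/865]

x̄ = F·x = [-4, -2]
P̄ = F·P·Fᵀ + Q = [18 22; 22 34]
y = z − H·x̄ = [16]
S = H·P̄·Hᵀ + R = [865]
K = P̄·Hᵀ·S⁻¹ = [24/173; 168/865]
x' = x̄ + K·y = [-308/173, 958/865]
P' = (I − K·H)·P̄ = [234/173 -226/173; -226/173 1186/865]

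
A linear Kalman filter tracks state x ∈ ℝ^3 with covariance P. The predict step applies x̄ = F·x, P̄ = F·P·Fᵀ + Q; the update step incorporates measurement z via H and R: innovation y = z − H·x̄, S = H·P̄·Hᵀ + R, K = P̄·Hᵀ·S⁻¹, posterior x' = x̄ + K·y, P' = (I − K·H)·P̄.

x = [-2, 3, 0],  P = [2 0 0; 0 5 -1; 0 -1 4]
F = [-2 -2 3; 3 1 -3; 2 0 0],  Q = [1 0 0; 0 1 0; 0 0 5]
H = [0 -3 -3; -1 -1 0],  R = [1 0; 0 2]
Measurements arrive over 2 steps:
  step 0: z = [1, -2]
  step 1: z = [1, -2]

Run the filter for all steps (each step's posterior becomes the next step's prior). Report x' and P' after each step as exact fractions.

step 0: x̄ = F·x = [-2, -3, -4]
step 0: P̄ = F·P·Fᵀ + Q = [77 -67 -8; -67 66 12; -8 12 13]
step 0: y = z − H·x̄ = [-20, -7]
step 0: S = H·P̄·Hᵀ + R = [928 9; 9 11]
step 0: K = P̄·Hᵀ·S⁻¹ = [135/533 -595/533; -63/247 74/247; -789/10127 -3037/10127]
step 0: x' = x̄ + K·y = [399/533, 1/247, -3469/10127]
step 0: P' = (I − K·H)·P̄ = [4716/533 -86/13 3481/533; -86/13 1486/247 -1465/247; 3481/533 -1465/247 60328/10127]
step 1: x̄ = F·x = [-25651/10127, 33191/10127, 798/533]
step 1: P̄ = F·P·Fᵀ + Q = [546359/10127 -214976/10127 16126/533; -214976/10127 188365/10127 358/533; 16126/533 358/533 21529/533]
step 1: y = z − H·x̄ = [155186/10127, -978/779]
step 1: S = H·P̄·Hᵀ + R = [5509307/10127 66135/779; 66135/779 25002/779]
step 1: K = P̄·Hᵀ·S⁻¹ = [2147927/11536699 -52332031/34610097; -7016951/34610097 64184416/103830291; -4483634/34610097 -64471001/103830291]
step 1: x' = x̄ + K·y = [25593313/11536699, -6984707/11536699, 3363588/11536699]
step 1: P' = (I − K·H)·P̄ = [109766804/11536699 -224636350/34610097 222488423/34610097; -224636350/34610097 545540218/103830291 -538523267/103830291; 222488423/34610097 -538523267/103830291 543006901/103830291]

step 0: x' = [399/533, 1/247, -3469/10127], P' = [4716/533 -86/13 3481/533; -86/13 1486/247 -1465/247; 3481/533 -1465/247 60328/10127]
step 1: x' = [25593313/11536699, -6984707/11536699, 3363588/11536699], P' = [109766804/11536699 -224636350/34610097 222488423/34610097; -224636350/34610097 545540218/103830291 -538523267/103830291; 222488423/34610097 -538523267/103830291 543006901/103830291]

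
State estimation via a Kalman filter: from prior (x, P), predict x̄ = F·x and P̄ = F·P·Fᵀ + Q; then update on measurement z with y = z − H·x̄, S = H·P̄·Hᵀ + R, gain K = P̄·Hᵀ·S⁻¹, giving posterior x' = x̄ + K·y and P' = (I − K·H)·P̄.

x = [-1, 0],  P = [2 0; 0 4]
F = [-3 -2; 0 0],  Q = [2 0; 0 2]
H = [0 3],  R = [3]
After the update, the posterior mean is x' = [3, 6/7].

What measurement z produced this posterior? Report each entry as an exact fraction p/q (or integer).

x̄ = F·x = [3, 0]
P̄ = F·P·Fᵀ + Q = [36 0; 0 2]
S = H·P̄·Hᵀ + R = [21]
K = P̄·Hᵀ·S⁻¹ = [0; 2/7]
x' − x̄ = [0, 6/7] = K·y
y = (KᵀK)⁻¹·Kᵀ·(x' − x̄) = [3]
z = y + H·x̄ = [3] + [0] = [3]

z = [3]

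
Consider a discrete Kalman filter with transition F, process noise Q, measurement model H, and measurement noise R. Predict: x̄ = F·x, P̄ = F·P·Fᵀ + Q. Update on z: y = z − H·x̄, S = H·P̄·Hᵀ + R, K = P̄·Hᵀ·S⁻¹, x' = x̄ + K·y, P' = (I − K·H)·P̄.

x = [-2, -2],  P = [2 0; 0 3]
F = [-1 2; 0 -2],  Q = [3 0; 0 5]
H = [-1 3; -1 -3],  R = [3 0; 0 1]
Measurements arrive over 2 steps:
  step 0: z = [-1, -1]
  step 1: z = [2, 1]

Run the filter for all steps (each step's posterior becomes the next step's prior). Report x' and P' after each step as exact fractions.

step 0: x̄ = F·x = [-2, 4]
step 0: P̄ = F·P·Fᵀ + Q = [17 -12; -12 17]
step 0: y = z − H·x̄ = [-15, 9]
step 0: S = H·P̄·Hᵀ + R = [245 -136; -136 99]
step 0: K = P̄·Hᵀ·S⁻¹ = [-2663/5759 -2553/5759; 933/5759 -987/5759]
step 0: x' = x̄ + K·y = [5450/5759, 158/5759]
step 0: P' = (I − K·H)·P̄ = [5271/5759 -906/5759; -906/5759 631/5759]
step 1: x̄ = F·x = [-5134/5759, -316/5759]
step 1: P̄ = F·P·Fᵀ + Q = [28696/5759 -4336/5759; -4336/5759 31319/5759]
step 1: y = z − H·x̄ = [564/443, -323/5759]
step 1: S = H·P̄·Hᵀ + R = [27220/443 -19475/443; -19475/443 290310/5759]
step 1: K = P̄·Hᵀ·S⁻¹ = [-558392/1341605 -559464/1341605; 203009/1341605 -237123/1341605]
step 1: x' = x̄ + K·y = [-1875538/1341605, 198143/1341605]
step 1: P' = (I − K·H)·P̄ = [223464/268321 -185952/1341605; -185952/1341605 28205/268321]

step 0: x' = [5450/5759, 158/5759], P' = [5271/5759 -906/5759; -906/5759 631/5759]
step 1: x' = [-1875538/1341605, 198143/1341605], P' = [223464/268321 -185952/1341605; -185952/1341605 28205/268321]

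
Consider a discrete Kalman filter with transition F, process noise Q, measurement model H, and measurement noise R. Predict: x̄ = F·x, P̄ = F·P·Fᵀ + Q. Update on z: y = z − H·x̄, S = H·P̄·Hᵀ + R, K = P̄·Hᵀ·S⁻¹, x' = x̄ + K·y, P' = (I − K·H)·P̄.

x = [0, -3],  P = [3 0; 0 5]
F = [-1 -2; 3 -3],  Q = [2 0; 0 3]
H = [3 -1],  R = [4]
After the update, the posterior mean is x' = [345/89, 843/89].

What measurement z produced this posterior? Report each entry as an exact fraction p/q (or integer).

x̄ = F·x = [6, 9]
P̄ = F·P·Fᵀ + Q = [25 21; 21 75]
S = H·P̄·Hᵀ + R = [178]
K = P̄·Hᵀ·S⁻¹ = [27/89; -6/89]
x' − x̄ = [-189/89, 42/89] = K·y
y = (KᵀK)⁻¹·Kᵀ·(x' − x̄) = [-7]
z = y + H·x̄ = [-7] + [9] = [2]

z = [2]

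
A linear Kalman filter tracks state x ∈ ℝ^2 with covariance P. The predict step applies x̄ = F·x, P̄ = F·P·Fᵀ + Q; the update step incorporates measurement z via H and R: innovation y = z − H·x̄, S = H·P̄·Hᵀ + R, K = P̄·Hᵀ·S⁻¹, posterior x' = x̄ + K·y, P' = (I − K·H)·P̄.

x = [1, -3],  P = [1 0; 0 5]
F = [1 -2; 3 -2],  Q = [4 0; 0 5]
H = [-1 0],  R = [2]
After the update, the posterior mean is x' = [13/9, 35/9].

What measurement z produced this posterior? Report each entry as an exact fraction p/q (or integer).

z = [-1]

x̄ = F·x = [7, 9]
P̄ = F·P·Fᵀ + Q = [25 23; 23 34]
S = H·P̄·Hᵀ + R = [27]
K = P̄·Hᵀ·S⁻¹ = [-25/27; -23/27]
x' − x̄ = [-50/9, -46/9] = K·y
y = (KᵀK)⁻¹·Kᵀ·(x' − x̄) = [6]
z = y + H·x̄ = [6] + [-7] = [-1]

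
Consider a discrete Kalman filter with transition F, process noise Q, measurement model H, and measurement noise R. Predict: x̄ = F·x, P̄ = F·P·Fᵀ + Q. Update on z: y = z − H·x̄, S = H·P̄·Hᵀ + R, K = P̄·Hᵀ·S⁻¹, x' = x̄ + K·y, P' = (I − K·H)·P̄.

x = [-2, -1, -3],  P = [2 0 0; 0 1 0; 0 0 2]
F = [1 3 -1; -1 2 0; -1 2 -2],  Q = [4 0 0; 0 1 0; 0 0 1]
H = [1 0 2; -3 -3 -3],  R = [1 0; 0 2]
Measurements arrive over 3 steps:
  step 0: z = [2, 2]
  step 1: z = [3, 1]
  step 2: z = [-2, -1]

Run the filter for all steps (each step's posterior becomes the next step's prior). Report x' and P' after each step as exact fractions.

step 0: x' = [-23168/6349, -244/6349, 18814/6349], P' = [36752/6349 -17555/6349 -18559/6349; -17555/6349 10973/6349 7538/6349; -18559/6349 7538/6349 10789/6349]
step 1: x' = [-6052601/19384773, -32651927/38769546, 40321825/38769546], P' = [76005476/19384773 -44469887/19384773 -32731043/19384773; -44469887/19384773 66963091/38769546 31145257/38769546; -32731043/19384773 31145257/38769546 35961811/38769546]
step 2: x' = [-75279184772/47741596311, 34650641762/15913865437, -12750570149/47741596311], P' = [169874726662/47741596311 -32152513353/15913865437 -75005106941/47741596311; -32152513353/15913865437 48404082835/31827730874 22743647885/31827730874; -75005106941/47741596311 22743647885/31827730874 84958476869/95483192622]

step 0: x̄ = F·x = [-2, 0, 6]
step 0: P̄ = F·P·Fᵀ + Q = [17 4 8; 4 7 6; 8 6 15]
step 0: y = z − H·x̄ = [-8, 14]
step 0: S = H·P̄·Hᵀ + R = [110 -261; -261 677]
step 0: K = P̄·Hᵀ·S⁻¹ = [-366/6349 -957/6349; -2479/6349 -1434/6349; 3019/6349 348/6349]
step 0: x' = x̄ + K·y = [-23168/6349, -244/6349, 18814/6349]
step 0: P' = (I − K·H)·P̄ = [36752/6349 -17555/6349 -18559/6349; -17555/6349 10973/6349 7538/6349; -18559/6349 7538/6349 10789/6349]
step 1: x̄ = F·x = [-6102/907, 3240/907, -14948/6349]
step 1: P̄ = F·P·Fᵀ + Q = [8322/907 1858/907 3782/907; 1858/907 22459/907 11942/907; 3782/907 11942/907 65829/6349]
step 1: y = z − H·x̄ = [91657/6349, -98597/6349]
step 1: S = H·P̄·Hᵀ + R = [433815/6349 -1348584/6349; -1348584/6349 4759694/6349]
step 1: K = P̄·Hᵀ·S⁻¹ = [10543390/19384773 597727/6461591; -13324630/19384773 -4584287/12923182; 3230768/19384773 -822491/12923182]
step 1: x' = x̄ + K·y = [-6052601/19384773, -32651927/38769546, 40321825/38769546]
step 1: P' = (I − K·H)·P̄ = [76005476/19384773 -44469887/19384773 -32731043/19384773; -44469887/19384773 66963091/38769546 31145257/38769546; -32731043/19384773 31145257/38769546 35961811/38769546]
step 2: x̄ = F·x = [-75191404/19384773, -8866442/6461591, -66921151/19384773]
step 2: P̄ = F·P·Fᵀ + Q = [178066376/19384773 35159128/6461591 113465510/19384773; 35159128/6461591 135731993/6461591 86686202/6461591; 113465510/19384773 86686202/6461591 223614401/19384773]
step 2: y = z − H·x̄ = [56754720/6461591, -175173472/6461591]
step 2: S = H·P̄·Hᵀ + R = [515256931/6461591 -1591286304/6461591; -1591286304/6461591 5313562450/6461591]
step 2: K = P̄·Hᵀ·S⁻¹ = [6621504260/15913865437 793960169/15913865437; -9408865468/15913865437 -10264056021/31827730874; 3317789976/15913865437 -1589603321/31827730874]
step 2: x' = x̄ + K·y = [-75279184772/47741596311, 34650641762/15913865437, -12750570149/47741596311]
step 2: P' = (I − K·H)·P̄ = [169874726662/47741596311 -32152513353/15913865437 -75005106941/47741596311; -32152513353/15913865437 48404082835/31827730874 22743647885/31827730874; -75005106941/47741596311 22743647885/31827730874 84958476869/95483192622]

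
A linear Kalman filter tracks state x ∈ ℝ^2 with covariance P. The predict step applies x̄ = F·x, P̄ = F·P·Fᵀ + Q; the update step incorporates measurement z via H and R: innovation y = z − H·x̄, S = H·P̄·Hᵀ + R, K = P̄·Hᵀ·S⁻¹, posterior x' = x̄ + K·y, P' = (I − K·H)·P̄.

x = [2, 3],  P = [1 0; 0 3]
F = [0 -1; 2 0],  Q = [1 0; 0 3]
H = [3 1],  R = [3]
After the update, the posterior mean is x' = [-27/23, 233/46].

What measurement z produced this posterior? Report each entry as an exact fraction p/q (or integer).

x̄ = F·x = [-3, 4]
P̄ = F·P·Fᵀ + Q = [4 0; 0 7]
S = H·P̄·Hᵀ + R = [46]
K = P̄·Hᵀ·S⁻¹ = [6/23; 7/46]
x' − x̄ = [42/23, 49/46] = K·y
y = (KᵀK)⁻¹·Kᵀ·(x' − x̄) = [7]
z = y + H·x̄ = [7] + [-5] = [2]

z = [2]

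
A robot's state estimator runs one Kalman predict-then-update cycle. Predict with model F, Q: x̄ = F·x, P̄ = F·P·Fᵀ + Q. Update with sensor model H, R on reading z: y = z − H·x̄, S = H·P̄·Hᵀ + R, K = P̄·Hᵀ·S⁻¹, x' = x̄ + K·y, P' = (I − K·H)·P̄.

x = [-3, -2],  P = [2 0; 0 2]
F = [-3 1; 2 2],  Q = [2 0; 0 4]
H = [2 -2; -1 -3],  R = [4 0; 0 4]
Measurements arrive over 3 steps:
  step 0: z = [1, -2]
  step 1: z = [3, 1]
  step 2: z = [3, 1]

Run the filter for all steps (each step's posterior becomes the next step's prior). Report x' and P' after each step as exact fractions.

step 0: x̄ = F·x = [7, -10]
step 0: P̄ = F·P·Fᵀ + Q = [22 -8; -8 20]
step 0: y = z − H·x̄ = [-33, -25]
step 0: S = H·P̄·Hᵀ + R = [236 108; 108 158]
step 0: K = P̄·Hᵀ·S⁻¹ = [1158/3203 -751/3203; -404/3203 -778/3203]
step 0: x' = x̄ + K·y = [2982/3203, 752/3203]
step 0: P' = (I − K·H)·P̄ = [2488/3203 172/3203; 172/3203 980/3203]
step 1: x̄ = F·x = [-8194/3203, 7468/3203]
step 1: P̄ = F·P·Fᵀ + Q = [28746/3203 -13656/3203; -13656/3203 28060/3203]
step 1: y = z − H·x̄ = [40933/3203, 17413/3203]
step 1: S = H·P̄·Hᵀ + R = [349284/3203 165492/3203; 165492/3203 212162/3203]
step 1: K = P̄·Hᵀ·S⁻¹ = [207742/607727 -127035/607727; -235324/1823181 -140826/607727]
step 1: x' = x̄ + K·y = [409531/607727, -1053266/1823181]
step 1: P' = (I − K·H)·P̄ = [438648/607727 23164/607727; 23164/607727 540140/1823181]
step 2: x̄ = F·x = [-4739045/1823181, 350654/1823181]
step 2: P̄ = F·P·Fᵀ + Q = [15613046/1823181 -7093352/1823181; -7093352/1823181 15272996/1823181]
step 2: y = z − H·x̄ = [15648941/1823181, -1863902/1823181]
step 2: S = H·P̄·Hᵀ + R = [187583708/1823181 88785292/1823181; 88785292/1823181 117802622/1823181]
step 2: K = P̄·Hᵀ·S⁻¹ = [332290054/974603219 -203555599/974603219; -125560900/974603219 -225751922/974603219]
step 2: x' = x̄ + K·y = [526939797/974603219, -659488630/974603219]
step 2: P' = (I − K·H)·P̄ = [701990680/974603219 37410572/974603219; 37410572/974603219 288532372/974603219]

step 0: x' = [2982/3203, 752/3203], P' = [2488/3203 172/3203; 172/3203 980/3203]
step 1: x' = [409531/607727, -1053266/1823181], P' = [438648/607727 23164/607727; 23164/607727 540140/1823181]
step 2: x' = [526939797/974603219, -659488630/974603219], P' = [701990680/974603219 37410572/974603219; 37410572/974603219 288532372/974603219]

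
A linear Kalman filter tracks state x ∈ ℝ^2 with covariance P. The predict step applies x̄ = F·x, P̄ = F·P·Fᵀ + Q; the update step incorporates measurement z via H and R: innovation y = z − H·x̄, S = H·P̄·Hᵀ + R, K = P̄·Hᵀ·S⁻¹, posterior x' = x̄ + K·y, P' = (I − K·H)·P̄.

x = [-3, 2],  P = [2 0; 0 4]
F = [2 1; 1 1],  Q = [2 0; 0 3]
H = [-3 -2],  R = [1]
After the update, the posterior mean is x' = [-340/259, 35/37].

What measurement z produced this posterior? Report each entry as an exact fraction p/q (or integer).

x̄ = F·x = [-4, -1]
P̄ = F·P·Fᵀ + Q = [14 8; 8 9]
S = H·P̄·Hᵀ + R = [259]
K = P̄·Hᵀ·S⁻¹ = [-58/259; -6/37]
x' − x̄ = [696/259, 72/37] = K·y
y = (KᵀK)⁻¹·Kᵀ·(x' − x̄) = [-12]
z = y + H·x̄ = [-12] + [14] = [2]

z = [2]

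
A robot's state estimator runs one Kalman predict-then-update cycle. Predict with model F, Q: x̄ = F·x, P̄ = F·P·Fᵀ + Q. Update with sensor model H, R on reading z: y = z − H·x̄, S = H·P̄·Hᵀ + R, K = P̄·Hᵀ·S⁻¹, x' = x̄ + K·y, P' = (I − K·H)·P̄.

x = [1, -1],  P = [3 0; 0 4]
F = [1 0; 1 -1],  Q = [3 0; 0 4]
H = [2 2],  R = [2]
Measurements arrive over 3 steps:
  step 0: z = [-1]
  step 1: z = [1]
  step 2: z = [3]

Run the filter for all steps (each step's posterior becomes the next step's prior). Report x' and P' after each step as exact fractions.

step 0: x' = [-16/47, -4/47], P' = [120/47 -111/47; -111/47 125/47]
step 1: x' = [124/2803, 1226/2803], P' = [5265/2803 -4773/2803; -4773/2803 5659/2803]
step 2: x' = [93596/133667, 101722/133667], P' = [250890/133667 -227178/133667; -227178/133667 268898/133667]

step 0: x̄ = F·x = [1, 2]
step 0: P̄ = F·P·Fᵀ + Q = [6 3; 3 11]
step 0: y = z − H·x̄ = [-7]
step 0: S = H·P̄·Hᵀ + R = [94]
step 0: K = P̄·Hᵀ·S⁻¹ = [9/47; 14/47]
step 0: x' = x̄ + K·y = [-16/47, -4/47]
step 0: P' = (I − K·H)·P̄ = [120/47 -111/47; -111/47 125/47]
step 1: x̄ = F·x = [-16/47, -12/47]
step 1: P̄ = F·P·Fᵀ + Q = [261/47 231/47; 231/47 655/47]
step 1: y = z − H·x̄ = [103/47]
step 1: S = H·P̄·Hᵀ + R = [5606/47]
step 1: K = P̄·Hᵀ·S⁻¹ = [492/2803; 886/2803]
step 1: x' = x̄ + K·y = [124/2803, 1226/2803]
step 1: P' = (I − K·H)·P̄ = [5265/2803 -4773/2803; -4773/2803 5659/2803]
step 2: x̄ = F·x = [124/2803, -1102/2803]
step 2: P̄ = F·P·Fᵀ + Q = [13674/2803 10038/2803; 10038/2803 31682/2803]
step 2: y = z − H·x̄ = [10365/2803]
step 2: S = H·P̄·Hᵀ + R = [267334/2803]
step 2: K = P̄·Hᵀ·S⁻¹ = [23712/133667; 41720/133667]
step 2: x' = x̄ + K·y = [93596/133667, 101722/133667]
step 2: P' = (I − K·H)·P̄ = [250890/133667 -227178/133667; -227178/133667 268898/133667]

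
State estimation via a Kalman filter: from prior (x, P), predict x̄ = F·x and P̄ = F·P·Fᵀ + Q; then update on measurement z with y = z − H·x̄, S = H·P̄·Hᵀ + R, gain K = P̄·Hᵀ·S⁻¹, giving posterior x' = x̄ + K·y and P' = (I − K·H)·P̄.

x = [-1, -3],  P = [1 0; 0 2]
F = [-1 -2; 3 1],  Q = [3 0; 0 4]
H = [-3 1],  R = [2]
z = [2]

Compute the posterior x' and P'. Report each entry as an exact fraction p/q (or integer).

x̄ = F·x = [7, -6]
P̄ = F·P·Fᵀ + Q = [12 -7; -7 15]
y = z − H·x̄ = [29]
S = H·P̄·Hᵀ + R = [167]
K = P̄·Hᵀ·S⁻¹ = [-43/167; 36/167]
x' = x̄ + K·y = [-78/167, 42/167]
P' = (I − K·H)·P̄ = [155/167 379/167; 379/167 1209/167]

x' = [-78/167, 42/167]
P' = [155/167 379/167; 379/167 1209/167]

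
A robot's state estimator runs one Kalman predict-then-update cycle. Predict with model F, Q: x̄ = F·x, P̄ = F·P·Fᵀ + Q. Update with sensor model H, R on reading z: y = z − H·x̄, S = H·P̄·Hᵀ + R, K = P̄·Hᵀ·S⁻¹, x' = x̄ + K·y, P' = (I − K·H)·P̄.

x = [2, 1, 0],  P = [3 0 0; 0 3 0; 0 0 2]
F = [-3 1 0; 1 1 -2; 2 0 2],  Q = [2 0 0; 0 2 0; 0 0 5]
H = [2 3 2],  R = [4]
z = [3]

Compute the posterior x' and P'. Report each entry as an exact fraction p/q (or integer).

x' = [-90/17, 35/17, 64/17]
P' = [1063/34 -142/17 -316/17; -142/17 144/17 -66/17; -316/17 -66/17 417/17]

x̄ = F·x = [-5, 3, 4]
P̄ = F·P·Fᵀ + Q = [32 -6 -18; -6 16 -2; -18 -2 25]
y = z − H·x̄ = [-4]
S = H·P̄·Hᵀ + R = [136]
K = P̄·Hᵀ·S⁻¹ = [5/68; 4/17; 1/17]
x' = x̄ + K·y = [-90/17, 35/17, 64/17]
P' = (I − K·H)·P̄ = [1063/34 -142/17 -316/17; -142/17 144/17 -66/17; -316/17 -66/17 417/17]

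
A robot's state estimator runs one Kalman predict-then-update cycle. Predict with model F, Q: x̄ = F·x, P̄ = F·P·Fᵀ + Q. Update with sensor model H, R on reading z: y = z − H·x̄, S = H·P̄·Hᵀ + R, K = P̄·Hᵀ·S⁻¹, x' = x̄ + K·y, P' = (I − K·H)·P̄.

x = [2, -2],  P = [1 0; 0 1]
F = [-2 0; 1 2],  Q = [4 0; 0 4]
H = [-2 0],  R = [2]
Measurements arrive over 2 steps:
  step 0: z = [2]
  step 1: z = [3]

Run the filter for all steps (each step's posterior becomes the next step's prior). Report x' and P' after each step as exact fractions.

step 0: x̄ = F·x = [-4, -2]
step 0: P̄ = F·P·Fᵀ + Q = [8 -2; -2 9]
step 0: y = z − H·x̄ = [-6]
step 0: S = H·P̄·Hᵀ + R = [34]
step 0: K = P̄·Hᵀ·S⁻¹ = [-8/17; 2/17]
step 0: x' = x̄ + K·y = [-20/17, -46/17]
step 0: P' = (I − K·H)·P̄ = [8/17 -2/17; -2/17 145/17]
step 1: x̄ = F·x = [40/17, -112/17]
step 1: P̄ = F·P·Fᵀ + Q = [100/17 -8/17; -8/17 648/17]
step 1: y = z − H·x̄ = [131/17]
step 1: S = H·P̄·Hᵀ + R = [434/17]
step 1: K = P̄·Hᵀ·S⁻¹ = [-100/217; 8/217]
step 1: x' = x̄ + K·y = [-260/217, -1368/217]
step 1: P' = (I − K·H)·P̄ = [100/217 -8/217; -8/217 8264/217]

step 0: x' = [-20/17, -46/17], P' = [8/17 -2/17; -2/17 145/17]
step 1: x' = [-260/217, -1368/217], P' = [100/217 -8/217; -8/217 8264/217]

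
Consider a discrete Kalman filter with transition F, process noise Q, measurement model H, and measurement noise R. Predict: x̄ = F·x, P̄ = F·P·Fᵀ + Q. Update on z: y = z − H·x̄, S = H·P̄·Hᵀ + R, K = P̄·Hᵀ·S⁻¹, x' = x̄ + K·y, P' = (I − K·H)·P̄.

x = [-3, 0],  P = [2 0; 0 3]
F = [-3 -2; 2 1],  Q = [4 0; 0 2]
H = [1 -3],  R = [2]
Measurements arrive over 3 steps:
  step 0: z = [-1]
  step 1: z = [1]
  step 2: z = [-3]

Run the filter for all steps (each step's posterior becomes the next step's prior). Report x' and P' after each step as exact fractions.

step 0: x̄ = F·x = [9, -6]
step 0: P̄ = F·P·Fᵀ + Q = [34 -18; -18 13]
step 0: y = z − H·x̄ = [-28]
step 0: S = H·P̄·Hᵀ + R = [261]
step 0: K = P̄·Hᵀ·S⁻¹ = [88/261; -19/87]
step 0: x' = x̄ + K·y = [-115/261, 10/87]
step 0: P' = (I − K·H)·P̄ = [1130/261 106/87; 106/87 16/29]
step 1: x̄ = F·x = [95/87, -200/261]
step 1: P̄ = F·P·Fᵀ + Q = [1734/29 -3098/87; -3098/87 6458/261]
step 1: y = z − H·x̄ = [-208/87]
step 1: S = H·P̄·Hᵀ + R = [14446/29]
step 1: K = P̄·Hᵀ·S⁻¹ = [2416/7223; -4778/21669]
step 1: x' = x̄ + K·y = [2111/7223, -15544/65007]
step 1: P' = (I − K·H)·P̄ = [29330/7223 8166/7223; 8166/7223 34054/65007]
step 2: x̄ = F·x = [-25909/65007, 22454/65007]
step 2: P̄ = F·P·Fᵀ + Q = [3653902/65007 -2166386/65007; -2166386/65007 1513924/65007]
step 2: y = z − H·x̄ = [-101750/65007]
step 2: S = H·P̄·Hᵀ + R = [30407548/65007]
step 2: K = P̄·Hᵀ·S⁻¹ = [2538265/7601887; -3354079/15203774]
step 2: x' = x̄ + K·y = [-7002719/7601887, 5250689/7601887]
step 2: P' = (I − K·H)·P̄ = [30848882/7601887 8590784/7601887; 8590784/7601887 3981621/7601887]

step 0: x' = [-115/261, 10/87], P' = [1130/261 106/87; 106/87 16/29]
step 1: x' = [2111/7223, -15544/65007], P' = [29330/7223 8166/7223; 8166/7223 34054/65007]
step 2: x' = [-7002719/7601887, 5250689/7601887], P' = [30848882/7601887 8590784/7601887; 8590784/7601887 3981621/7601887]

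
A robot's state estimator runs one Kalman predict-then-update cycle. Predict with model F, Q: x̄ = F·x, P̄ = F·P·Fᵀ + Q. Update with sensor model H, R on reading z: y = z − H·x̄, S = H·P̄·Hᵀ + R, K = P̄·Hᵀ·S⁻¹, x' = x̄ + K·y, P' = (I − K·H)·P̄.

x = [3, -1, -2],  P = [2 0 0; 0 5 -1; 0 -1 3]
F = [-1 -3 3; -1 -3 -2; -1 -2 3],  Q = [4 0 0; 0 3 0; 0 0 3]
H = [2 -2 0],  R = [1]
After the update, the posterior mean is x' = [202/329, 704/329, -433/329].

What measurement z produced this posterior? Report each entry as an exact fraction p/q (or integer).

z = [-3]

x̄ = F·x = [-6, 4, -7]
P̄ = F·P·Fᵀ + Q = [96 32 74; 32 50 19; 74 19 64]
S = H·P̄·Hᵀ + R = [329]
K = P̄·Hᵀ·S⁻¹ = [128/329; -36/329; 110/329]
x' − x̄ = [2176/329, -612/329, 1870/329] = K·y
y = (KᵀK)⁻¹·Kᵀ·(x' − x̄) = [17]
z = y + H·x̄ = [17] + [-20] = [-3]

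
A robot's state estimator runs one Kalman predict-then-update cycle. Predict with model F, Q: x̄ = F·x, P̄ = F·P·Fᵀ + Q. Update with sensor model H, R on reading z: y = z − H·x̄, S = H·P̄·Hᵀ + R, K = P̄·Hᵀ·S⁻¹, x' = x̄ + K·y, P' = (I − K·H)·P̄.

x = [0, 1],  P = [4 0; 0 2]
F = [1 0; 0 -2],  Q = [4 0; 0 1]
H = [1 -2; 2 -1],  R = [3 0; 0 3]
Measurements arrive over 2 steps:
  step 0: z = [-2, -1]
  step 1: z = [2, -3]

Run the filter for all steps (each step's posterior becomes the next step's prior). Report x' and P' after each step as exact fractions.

step 0: x̄ = F·x = [0, -2]
step 0: P̄ = F·P·Fᵀ + Q = [8 0; 0 9]
step 0: y = z − H·x̄ = [-6, -3]
step 0: S = H·P̄·Hᵀ + R = [47 34; 34 44]
step 0: K = P̄·Hᵀ·S⁻¹ = [-4/19 10/19; -81/152 63/304]
step 0: x' = x̄ + K·y = [-6/19, 175/304]
step 0: P' = (I − K·H)·P̄ = [24/19 18/19; 18/19 387/304]
step 1: x̄ = F·x = [-6/19, -175/152]
step 1: P̄ = F·P·Fᵀ + Q = [100/19 -36/19; -36/19 463/76]
step 1: y = z − H·x̄ = [1/76, -535/152]
step 1: S = H·P̄·Hᵀ + R = [764/19 1223/38; 1223/38 2867/76]
step 1: K = P̄·Hᵀ·S⁻¹ = [-1476/12187 5272/12187; -5398/12187 1413/12187]
step 1: x' = x̄ + K·y = [-22424/12187, -38151/24374]
step 1: P' = (I − K·H)·P̄ = [12020/12187 8224/12187; 8224/12187 12209/12187]

step 0: x' = [-6/19, 175/304], P' = [24/19 18/19; 18/19 387/304]
step 1: x' = [-22424/12187, -38151/24374], P' = [12020/12187 8224/12187; 8224/12187 12209/12187]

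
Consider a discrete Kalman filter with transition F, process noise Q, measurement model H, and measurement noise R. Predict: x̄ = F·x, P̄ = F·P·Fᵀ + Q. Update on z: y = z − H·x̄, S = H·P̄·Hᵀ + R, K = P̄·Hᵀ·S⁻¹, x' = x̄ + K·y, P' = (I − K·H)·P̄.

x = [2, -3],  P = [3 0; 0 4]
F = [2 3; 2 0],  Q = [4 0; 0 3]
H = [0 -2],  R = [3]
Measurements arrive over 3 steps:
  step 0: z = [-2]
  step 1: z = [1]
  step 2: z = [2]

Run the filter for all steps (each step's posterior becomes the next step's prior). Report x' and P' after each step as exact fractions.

step 0: x' = [-51/7, 8/7], P' = [300/7 4/7; 4/7 5/7]
step 1: x' = [1582/545, -916/1635], P' = [7727/545 408/545; 408/545 407/545]
step 2: x' = [-364344/131807, -120680/131807], P' = [1906193/131807 100068/131807; 100068/131807 97629/131807]

step 0: x̄ = F·x = [-5, 4]
step 0: P̄ = F·P·Fᵀ + Q = [52 12; 12 15]
step 0: y = z − H·x̄ = [6]
step 0: S = H·P̄·Hᵀ + R = [63]
step 0: K = P̄·Hᵀ·S⁻¹ = [-8/21; -10/21]
step 0: x' = x̄ + K·y = [-51/7, 8/7]
step 0: P' = (I − K·H)·P̄ = [300/7 4/7; 4/7 5/7]
step 1: x̄ = F·x = [-78/7, -102/7]
step 1: P̄ = F·P·Fᵀ + Q = [1321/7 1224/7; 1224/7 1221/7]
step 1: y = z − H·x̄ = [-197/7]
step 1: S = H·P̄·Hᵀ + R = [4905/7]
step 1: K = P̄·Hᵀ·S⁻¹ = [-272/545; -814/1635]
step 1: x' = x̄ + K·y = [1582/545, -916/1635]
step 1: P' = (I − K·H)·P̄ = [7727/545 408/545; 408/545 407/545]
step 2: x̄ = F·x = [2248/545, 3164/545]
step 2: P̄ = F·P·Fᵀ + Q = [41647/545 33356/545; 33356/545 32543/545]
step 2: y = z − H·x̄ = [7418/545]
step 2: S = H·P̄·Hᵀ + R = [131807/545]
step 2: K = P̄·Hᵀ·S⁻¹ = [-66712/131807; -65086/131807]
step 2: x' = x̄ + K·y = [-364344/131807, -120680/131807]
step 2: P' = (I − K·H)·P̄ = [1906193/131807 100068/131807; 100068/131807 97629/131807]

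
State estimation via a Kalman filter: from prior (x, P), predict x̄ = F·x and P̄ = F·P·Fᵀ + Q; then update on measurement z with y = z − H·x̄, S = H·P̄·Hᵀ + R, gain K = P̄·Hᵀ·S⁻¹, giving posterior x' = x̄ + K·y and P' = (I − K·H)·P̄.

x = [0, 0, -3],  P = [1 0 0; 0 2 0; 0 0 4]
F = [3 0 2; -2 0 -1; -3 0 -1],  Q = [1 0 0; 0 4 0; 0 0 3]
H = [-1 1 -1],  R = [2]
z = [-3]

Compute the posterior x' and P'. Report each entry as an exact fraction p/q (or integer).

x' = [9/10, -9/5, -3/10]
P' = [251/30 -26/15 -257/30; -26/15 52/15 62/15; -257/30 62/15 359/30]

x̄ = F·x = [-6, 3, 3]
P̄ = F·P·Fᵀ + Q = [26 -14 -17; -14 12 10; -17 10 16]
y = z − H·x̄ = [-9]
S = H·P̄·Hᵀ + R = [30]
K = P̄·Hᵀ·S⁻¹ = [-23/30; 8/15; 11/30]
x' = x̄ + K·y = [9/10, -9/5, -3/10]
P' = (I − K·H)·P̄ = [251/30 -26/15 -257/30; -26/15 52/15 62/15; -257/30 62/15 359/30]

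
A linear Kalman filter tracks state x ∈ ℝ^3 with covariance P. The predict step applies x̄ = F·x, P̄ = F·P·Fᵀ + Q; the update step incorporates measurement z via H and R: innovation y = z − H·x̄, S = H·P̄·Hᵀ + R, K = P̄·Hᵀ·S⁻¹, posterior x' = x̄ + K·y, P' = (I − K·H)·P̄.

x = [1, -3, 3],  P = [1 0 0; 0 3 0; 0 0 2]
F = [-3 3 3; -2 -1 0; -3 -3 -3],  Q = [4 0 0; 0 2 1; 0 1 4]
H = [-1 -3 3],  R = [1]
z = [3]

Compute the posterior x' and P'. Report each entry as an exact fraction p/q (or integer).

x' = [-900/143, 215/143, 57/143]
P' = [8527/572 513/143 2421/286; 513/143 1143/143 1316/143; 2421/286 1316/143 1733/143]

x̄ = F·x = [-3, 1, -3]
P̄ = F·P·Fᵀ + Q = [58 -3 -36; -3 9 16; -36 16 58]
y = z − H·x̄ = [12]
S = H·P̄·Hᵀ + R = [572]
K = P̄·Hᵀ·S⁻¹ = [-157/572; 6/143; 81/286]
x' = x̄ + K·y = [-900/143, 215/143, 57/143]
P' = (I − K·H)·P̄ = [8527/572 513/143 2421/286; 513/143 1143/143 1316/143; 2421/286 1316/143 1733/143]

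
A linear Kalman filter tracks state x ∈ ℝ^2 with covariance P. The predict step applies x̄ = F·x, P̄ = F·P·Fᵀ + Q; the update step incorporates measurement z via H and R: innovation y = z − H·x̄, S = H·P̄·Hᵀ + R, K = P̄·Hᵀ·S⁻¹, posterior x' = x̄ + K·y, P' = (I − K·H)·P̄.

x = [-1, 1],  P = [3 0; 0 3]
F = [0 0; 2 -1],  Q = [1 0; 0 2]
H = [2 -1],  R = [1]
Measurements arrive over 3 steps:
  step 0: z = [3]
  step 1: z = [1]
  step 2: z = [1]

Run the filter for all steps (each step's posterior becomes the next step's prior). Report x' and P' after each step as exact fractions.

step 0: x' = [0, -3], P' = [9/11 17/11; 17/11 85/22]
step 1: x' = [176/175, 53/35], P' = [87/175 26/35; 26/35 13/7]
step 2: x' = [262/689, -34/689], P' = [339/689 503/689; 503/689 2515/1378]

step 0: x̄ = F·x = [0, -3]
step 0: P̄ = F·P·Fᵀ + Q = [1 0; 0 17]
step 0: y = z − H·x̄ = [0]
step 0: S = H·P̄·Hᵀ + R = [22]
step 0: K = P̄·Hᵀ·S⁻¹ = [1/11; -17/22]
step 0: x' = x̄ + K·y = [0, -3]
step 0: P' = (I − K·H)·P̄ = [9/11 17/11; 17/11 85/22]
step 1: x̄ = F·x = [0, 3]
step 1: P̄ = F·P·Fᵀ + Q = [1 0; 0 65/22]
step 1: y = z − H·x̄ = [4]
step 1: S = H·P̄·Hᵀ + R = [175/22]
step 1: K = P̄·Hᵀ·S⁻¹ = [44/175; -13/35]
step 1: x' = x̄ + K·y = [176/175, 53/35]
step 1: P' = (I − K·H)·P̄ = [87/175 26/35; 26/35 13/7]
step 2: x̄ = F·x = [0, 87/175]
step 2: P̄ = F·P·Fᵀ + Q = [1 0; 0 503/175]
step 2: y = z − H·x̄ = [262/175]
step 2: S = H·P̄·Hᵀ + R = [1378/175]
step 2: K = P̄·Hᵀ·S⁻¹ = [175/689; -503/1378]
step 2: x' = x̄ + K·y = [262/689, -34/689]
step 2: P' = (I − K·H)·P̄ = [339/689 503/689; 503/689 2515/1378]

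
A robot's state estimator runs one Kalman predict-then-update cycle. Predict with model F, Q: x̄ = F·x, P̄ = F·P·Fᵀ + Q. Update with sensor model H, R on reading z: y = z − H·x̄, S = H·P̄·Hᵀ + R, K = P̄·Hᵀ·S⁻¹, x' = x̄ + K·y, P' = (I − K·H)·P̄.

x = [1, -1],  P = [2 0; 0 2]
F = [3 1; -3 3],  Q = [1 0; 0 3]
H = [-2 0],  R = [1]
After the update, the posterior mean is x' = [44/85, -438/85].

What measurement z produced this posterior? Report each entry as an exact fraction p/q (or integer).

z = [-1]

x̄ = F·x = [2, -6]
P̄ = F·P·Fᵀ + Q = [21 -12; -12 39]
S = H·P̄·Hᵀ + R = [85]
K = P̄·Hᵀ·S⁻¹ = [-42/85; 24/85]
x' − x̄ = [-126/85, 72/85] = K·y
y = (KᵀK)⁻¹·Kᵀ·(x' − x̄) = [3]
z = y + H·x̄ = [3] + [-4] = [-1]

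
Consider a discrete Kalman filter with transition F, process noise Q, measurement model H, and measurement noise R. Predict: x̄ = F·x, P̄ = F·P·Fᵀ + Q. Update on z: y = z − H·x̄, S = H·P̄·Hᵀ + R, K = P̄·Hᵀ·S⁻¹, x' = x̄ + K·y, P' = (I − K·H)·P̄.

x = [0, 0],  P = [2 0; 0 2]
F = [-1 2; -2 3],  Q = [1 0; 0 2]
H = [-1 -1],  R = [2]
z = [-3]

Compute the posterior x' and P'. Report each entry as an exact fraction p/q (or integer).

x̄ = F·x = [0, 0]
P̄ = F·P·Fᵀ + Q = [11 16; 16 28]
y = z − H·x̄ = [-3]
S = H·P̄·Hᵀ + R = [73]
K = P̄·Hᵀ·S⁻¹ = [-27/73; -44/73]
x' = x̄ + K·y = [81/73, 132/73]
P' = (I − K·H)·P̄ = [74/73 -20/73; -20/73 108/73]

x' = [81/73, 132/73]
P' = [74/73 -20/73; -20/73 108/73]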